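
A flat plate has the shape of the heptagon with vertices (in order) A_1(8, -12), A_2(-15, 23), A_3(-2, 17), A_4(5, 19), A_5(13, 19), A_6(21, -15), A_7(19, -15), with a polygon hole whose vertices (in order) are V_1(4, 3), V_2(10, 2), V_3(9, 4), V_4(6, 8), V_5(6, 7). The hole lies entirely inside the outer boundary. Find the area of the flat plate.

Outer boundary:
A_1→A_2: (8)(23) − (-15)(-12) = 4
A_2→A_3: (-15)(17) − (-2)(23) = -209
A_3→A_4: (-2)(19) − (5)(17) = -123
A_4→A_5: (5)(19) − (13)(19) = -152
A_5→A_6: (13)(-15) − (21)(19) = -594
A_6→A_7: (21)(-15) − (19)(-15) = -30
A_7→A_1: (19)(-12) − (8)(-15) = -108
Σ = -1212
Area = |Σ|/2 = 606.
Hole:
Apply the surveyor's formula: 2A = Σ (x_i·y_{i+1} − x_{i+1}·y_i), indices taken mod 5.
V_1→V_2: (4)(2) − (10)(3) = -22
V_2→V_3: (10)(4) − (9)(2) = 22
V_3→V_4: (9)(8) − (6)(4) = 48
V_4→V_5: (6)(7) − (6)(8) = -6
V_5→V_1: (6)(3) − (4)(7) = -10
Σ = 32
Area = |Σ|/2 = 16.
Net area = 606 − 16 = 590.

590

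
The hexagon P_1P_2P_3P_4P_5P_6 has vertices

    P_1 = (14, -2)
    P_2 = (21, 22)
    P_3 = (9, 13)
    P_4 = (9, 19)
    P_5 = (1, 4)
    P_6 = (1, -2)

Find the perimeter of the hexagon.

|P_1P_2| = √((7)² + (24)²) = √625 = 25
|P_2P_3| = √((-12)² + (-9)²) = √225 = 15
|P_3P_4| = √((0)² + (6)²) = √36 = 6
|P_4P_5| = √((-8)² + (-15)²) = √289 = 17
|P_5P_6| = √((0)² + (-6)²) = √36 = 6
|P_6P_1| = √((13)² + (0)²) = √169 = 13
Perimeter = 25 + 15 + 6 + 17 + 6 + 13 = 82.

82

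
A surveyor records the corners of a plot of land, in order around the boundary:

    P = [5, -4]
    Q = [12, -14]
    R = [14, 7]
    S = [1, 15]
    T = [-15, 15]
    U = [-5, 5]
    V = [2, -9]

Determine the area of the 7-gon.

386.5

Σ = (-22) + (280) + (203) + (240) + (0) + (35) + (37) = 773
Area = |Σ|/2 = 386.5.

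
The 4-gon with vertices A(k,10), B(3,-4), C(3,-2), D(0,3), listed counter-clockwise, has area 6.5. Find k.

-4

Write out the shoelace sum; only the two edges meeting at A involve k:
2·Area = [(0·10 − k·3) + (k·(-4) − 3·10)] + 15
       = -7·k + -15 = 13
⇒ k = -4.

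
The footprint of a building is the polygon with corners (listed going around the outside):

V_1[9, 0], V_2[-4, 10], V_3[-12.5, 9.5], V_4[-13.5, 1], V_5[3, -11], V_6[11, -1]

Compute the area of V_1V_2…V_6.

Apply the surveyor's formula: 2A = Σ (x_i·y_{i+1} − x_{i+1}·y_i), indices taken mod 6.
Σ = (90) + (87) + (115.75) + (145.5) + (118) + (9) = 565.25
Area = |Σ|/2 = 282.625.

282.625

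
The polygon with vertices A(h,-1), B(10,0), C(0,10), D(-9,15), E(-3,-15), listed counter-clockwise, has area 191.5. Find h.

0

The doubled signed area Σ (x_i y_{i+1} − x_{i+1} y_i) is linear in h.
With h=0 it equals 383; the coefficient of h is 15 (from the two edges through A).
So 15·h + 383 = 2·191.5 = 383 ⇒ h = 0.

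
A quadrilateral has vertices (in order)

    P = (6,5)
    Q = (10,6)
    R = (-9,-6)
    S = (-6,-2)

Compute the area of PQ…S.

Apply the shoelace (surveyor's) formula: 2A = Σ (x_i·y_{i+1} − x_{i+1}·y_i), indices taken mod 4.
Σ = (-14) + (-6) + (-18) + (-18) = -56
Area = |Σ|/2 = 28.

28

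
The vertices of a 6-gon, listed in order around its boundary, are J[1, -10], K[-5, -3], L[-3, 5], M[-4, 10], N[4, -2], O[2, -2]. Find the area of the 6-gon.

Apply the shoelace (surveyor's) formula: 2A = Σ (x_i·y_{i+1} − x_{i+1}·y_i), indices taken mod 6.
J→K: (1)(-3) − (-5)(-10) = -53
K→L: (-5)(5) − (-3)(-3) = -34
L→M: (-3)(10) − (-4)(5) = -10
M→N: (-4)(-2) − (4)(10) = -32
N→O: (4)(-2) − (2)(-2) = -4
O→J: (2)(-10) − (1)(-2) = -18
Σ = -151
Area = |Σ|/2 = 75.5.

75.5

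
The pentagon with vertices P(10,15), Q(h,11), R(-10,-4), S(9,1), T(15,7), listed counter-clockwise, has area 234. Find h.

-1

The doubled signed area Σ (x_i y_{i+1} − x_{i+1} y_i) is linear in h.
With h=0 it equals 449; the coefficient of h is -19 (from the two edges through Q).
So -19·h + 449 = 2·234 = 468 ⇒ h = -1.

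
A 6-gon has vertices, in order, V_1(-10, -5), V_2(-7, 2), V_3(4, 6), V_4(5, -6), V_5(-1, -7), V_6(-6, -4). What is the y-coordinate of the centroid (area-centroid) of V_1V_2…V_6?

-13/12

Apply Gauss's area formula. First the cross-terms c_i = x_i·y_{i+1} − x_{i+1}·y_i:
  -55, -50, -54, -41, -38, -10  ⇒  2A = -248, A = -124.
Then Σ (y_i + y_{i+1})·c_i = 806, so ȳ = 806 / (6·(-124)) = -13/12.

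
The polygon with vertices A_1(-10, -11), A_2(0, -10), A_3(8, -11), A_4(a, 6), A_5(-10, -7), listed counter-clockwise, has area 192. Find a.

14

The doubled signed area Σ (x_i y_{i+1} − x_{i+1} y_i) is linear in a.
With a=0 it equals 328; the coefficient of a is 4 (from the two edges through A_4).
So 4·a + 328 = 2·192 = 384 ⇒ a = 14.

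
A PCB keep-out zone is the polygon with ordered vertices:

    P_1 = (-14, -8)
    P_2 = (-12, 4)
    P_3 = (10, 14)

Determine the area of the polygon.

Apply Gauss's area formula: 2A = Σ (x_i·y_{i+1} − x_{i+1}·y_i), indices taken mod 3.
P_1→P_2: (-14)(4) − (-12)(-8) = -152
P_2→P_3: (-12)(14) − (10)(4) = -208
P_3→P_1: (10)(-8) − (-14)(14) = 116
Σ = -244
Area = |Σ|/2 = 122.

122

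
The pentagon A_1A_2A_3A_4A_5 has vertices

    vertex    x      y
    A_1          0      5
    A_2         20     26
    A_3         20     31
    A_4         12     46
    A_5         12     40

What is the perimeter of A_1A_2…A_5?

|A_1A_2| = √((20)² + (21)²) = √841 = 29
|A_2A_3| = √((0)² + (5)²) = √25 = 5
|A_3A_4| = √((-8)² + (15)²) = √289 = 17
|A_4A_5| = √((0)² + (-6)²) = √36 = 6
|A_5A_1| = √((-12)² + (-35)²) = √1369 = 37
Perimeter = 29 + 5 + 17 + 6 + 37 = 94.

94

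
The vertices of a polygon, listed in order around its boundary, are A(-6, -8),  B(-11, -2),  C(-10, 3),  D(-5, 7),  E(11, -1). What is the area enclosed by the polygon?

Apply the shoelace formula: 2A = Σ (x_i·y_{i+1} − x_{i+1}·y_i), indices taken mod 5.
Cross-terms: -76, -53, -55, -72, -94  ⇒  Σ = -350
Area = |Σ|/2 = 175.

175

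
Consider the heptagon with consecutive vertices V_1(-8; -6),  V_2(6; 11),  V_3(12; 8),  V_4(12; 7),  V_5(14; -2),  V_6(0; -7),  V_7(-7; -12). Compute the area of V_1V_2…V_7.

235.5

V_1→V_2: (-8)(11) − (6)(-6) = -52
V_2→V_3: (6)(8) − (12)(11) = -84
V_3→V_4: (12)(7) − (12)(8) = -12
V_4→V_5: (12)(-2) − (14)(7) = -122
V_5→V_6: (14)(-7) − (0)(-2) = -98
V_6→V_7: (0)(-12) − (-7)(-7) = -49
V_7→V_1: (-7)(-6) − (-8)(-12) = -54
Σ = -471
Area = |Σ|/2 = 235.5.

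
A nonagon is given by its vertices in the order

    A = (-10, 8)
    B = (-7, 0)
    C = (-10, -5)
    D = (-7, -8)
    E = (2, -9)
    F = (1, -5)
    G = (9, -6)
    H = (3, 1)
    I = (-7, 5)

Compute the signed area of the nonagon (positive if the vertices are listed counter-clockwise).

148

A→B: (-10)(0) − (-7)(8) = 56
B→C: (-7)(-5) − (-10)(0) = 35
C→D: (-10)(-8) − (-7)(-5) = 45
D→E: (-7)(-9) − (2)(-8) = 79
E→F: (2)(-5) − (1)(-9) = -1
F→G: (1)(-6) − (9)(-5) = 39
G→H: (9)(1) − (3)(-6) = 27
H→I: (3)(5) − (-7)(1) = 22
I→A: (-7)(8) − (-10)(5) = -6
Σ = 296
Signed area = Σ/2 = 148 (positive ⇒ counter-clockwise traversal).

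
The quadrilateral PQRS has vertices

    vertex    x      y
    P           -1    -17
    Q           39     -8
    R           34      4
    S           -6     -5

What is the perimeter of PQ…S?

|PQ| = √((40)² + (9)²) = √1681 = 41
|QR| = √((-5)² + (12)²) = √169 = 13
|RS| = √((-40)² + (-9)²) = √1681 = 41
|SP| = √((5)² + (-12)²) = √169 = 13
Perimeter = 41 + 13 + 41 + 13 = 108.

108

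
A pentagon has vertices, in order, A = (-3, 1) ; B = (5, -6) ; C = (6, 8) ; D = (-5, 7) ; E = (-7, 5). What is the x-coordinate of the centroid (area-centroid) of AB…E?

Apply the shoelace formula. First the cross-terms c_i = x_i·y_{i+1} − x_{i+1}·y_i:
  13, 76, 82, 24, 8  ⇒  2A = 203, A = 101.5.
Then Σ (x_i + x_{i+1})·c_i = 576, so x̄ = 576 / (6·101.5) = 192/203.

192/203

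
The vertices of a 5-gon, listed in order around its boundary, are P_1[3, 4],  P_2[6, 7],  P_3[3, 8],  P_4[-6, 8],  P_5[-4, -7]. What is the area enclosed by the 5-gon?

Apply the shoelace (surveyor's) formula: 2A = Σ (x_i·y_{i+1} − x_{i+1}·y_i), indices taken mod 5.
Σ = (-3) + (27) + (72) + (74) + (5) = 175
Area = |Σ|/2 = 87.5.

87.5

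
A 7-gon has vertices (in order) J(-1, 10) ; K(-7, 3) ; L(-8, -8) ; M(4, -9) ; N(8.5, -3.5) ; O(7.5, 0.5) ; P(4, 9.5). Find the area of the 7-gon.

231.375

J→K: (-1)(3) − (-7)(10) = 67
K→L: (-7)(-8) − (-8)(3) = 80
L→M: (-8)(-9) − (4)(-8) = 104
M→N: (4)(-3.5) − (8.5)(-9) = 62.5
N→O: (8.5)(0.5) − (7.5)(-3.5) = 30.5
O→P: (7.5)(9.5) − (4)(0.5) = 69.25
P→J: (4)(10) − (-1)(9.5) = 49.5
Σ = 462.75
Area = |Σ|/2 = 231.375.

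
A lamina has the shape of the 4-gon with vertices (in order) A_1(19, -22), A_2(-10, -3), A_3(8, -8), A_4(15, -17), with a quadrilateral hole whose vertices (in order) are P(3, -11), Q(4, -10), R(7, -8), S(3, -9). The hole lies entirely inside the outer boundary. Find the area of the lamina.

Outer boundary:
Apply the shoelace (surveyor's) formula: 2A = Σ (x_i·y_{i+1} − x_{i+1}·y_i), indices taken mod 4.
A_1→A_2: (19)(-3) − (-10)(-22) = -277
A_2→A_3: (-10)(-8) − (8)(-3) = 104
A_3→A_4: (8)(-17) − (15)(-8) = -16
A_4→A_1: (15)(-22) − (19)(-17) = -7
Σ = -196
Area = |Σ|/2 = 98.
Hole:
Σ = (14) + (38) + (-39) + (-6) = 7
Area = |Σ|/2 = 3.5.
Net area = 98 − 3.5 = 94.5.

94.5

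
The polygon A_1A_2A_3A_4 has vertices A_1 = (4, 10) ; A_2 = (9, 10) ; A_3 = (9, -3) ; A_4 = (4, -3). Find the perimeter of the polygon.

36

|A_1A_2| = √((5)² + (0)²) = √25 = 5
|A_2A_3| = √((0)² + (-13)²) = √169 = 13
|A_3A_4| = √((-5)² + (0)²) = √25 = 5
|A_4A_1| = √((0)² + (13)²) = √169 = 13
Perimeter = 5 + 13 + 5 + 13 = 36.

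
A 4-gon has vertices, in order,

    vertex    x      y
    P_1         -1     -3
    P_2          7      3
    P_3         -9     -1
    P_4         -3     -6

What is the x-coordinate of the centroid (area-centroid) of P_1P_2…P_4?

-139/69

Apply Gauss's area formula. First the cross-terms c_i = x_i·y_{i+1} − x_{i+1}·y_i:
  18, 20, 51, 3  ⇒  2A = 92, A = 46.
Then Σ (x_i + x_{i+1})·c_i = -556, so x̄ = -556 / (6·46) = -139/69.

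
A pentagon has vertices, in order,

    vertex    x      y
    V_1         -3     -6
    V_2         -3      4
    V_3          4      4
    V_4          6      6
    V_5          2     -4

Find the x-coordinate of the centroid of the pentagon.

56/177

Apply the shoelace (surveyor's) formula. First the cross-terms c_i = x_i·y_{i+1} − x_{i+1}·y_i:
  -30, -28, 0, -36, -24  ⇒  2A = -118, A = -59.
Then Σ (x_i + x_{i+1})·c_i = -112, so x̄ = -112 / (6·(-59)) = 56/177.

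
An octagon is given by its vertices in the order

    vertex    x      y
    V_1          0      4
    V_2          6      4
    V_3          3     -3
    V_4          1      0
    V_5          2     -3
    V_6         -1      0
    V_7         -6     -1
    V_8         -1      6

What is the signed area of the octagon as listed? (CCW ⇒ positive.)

Apply Gauss's area formula: 2A = Σ (x_i·y_{i+1} − x_{i+1}·y_i), indices taken mod 8.
V_1→V_2: (0)(4) − (6)(4) = -24
V_2→V_3: (6)(-3) − (3)(4) = -30
V_3→V_4: (3)(0) − (1)(-3) = 3
V_4→V_5: (1)(-3) − (2)(0) = -3
V_5→V_6: (2)(0) − (-1)(-3) = -3
V_6→V_7: (-1)(-1) − (-6)(0) = 1
V_7→V_8: (-6)(6) − (-1)(-1) = -37
V_8→V_1: (-1)(4) − (0)(6) = -4
Σ = -97
Signed area = Σ/2 = -48.5 (negative ⇒ clockwise traversal).

-48.5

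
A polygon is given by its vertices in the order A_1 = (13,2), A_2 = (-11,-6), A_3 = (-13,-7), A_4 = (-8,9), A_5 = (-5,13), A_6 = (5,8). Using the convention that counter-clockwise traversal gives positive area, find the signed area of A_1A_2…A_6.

A_1→A_2: (13)(-6) − (-11)(2) = -56
A_2→A_3: (-11)(-7) − (-13)(-6) = -1
A_3→A_4: (-13)(9) − (-8)(-7) = -173
A_4→A_5: (-8)(13) − (-5)(9) = -59
A_5→A_6: (-5)(8) − (5)(13) = -105
A_6→A_1: (5)(2) − (13)(8) = -94
Σ = -488
Signed area = Σ/2 = -244 (negative ⇒ clockwise traversal).

-244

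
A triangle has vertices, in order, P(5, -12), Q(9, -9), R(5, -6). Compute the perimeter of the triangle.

16

|PQ| = √((4)² + (3)²) = √25 = 5
|QR| = √((-4)² + (3)²) = √25 = 5
|RP| = √((0)² + (-6)²) = √36 = 6
Perimeter = 5 + 5 + 6 = 16.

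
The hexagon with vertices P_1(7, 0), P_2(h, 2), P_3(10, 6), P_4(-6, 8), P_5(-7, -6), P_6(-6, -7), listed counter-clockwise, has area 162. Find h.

Write out the shoelace sum; only the two edges meeting at P_2 involve h:
2·Area = [(7·2 − h·0) + (h·6 − 10·2)] + 270
       = 6·h + 264 = 324
⇒ h = 10.

10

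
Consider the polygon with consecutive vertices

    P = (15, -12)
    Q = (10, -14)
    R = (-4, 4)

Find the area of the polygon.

Apply the shoelace formula: 2A = Σ (x_i·y_{i+1} − x_{i+1}·y_i), indices taken mod 3.
P→Q: (15)(-14) − (10)(-12) = -90
Q→R: (10)(4) − (-4)(-14) = -16
R→P: (-4)(-12) − (15)(4) = -12
Σ = -118
Area = |Σ|/2 = 59.

59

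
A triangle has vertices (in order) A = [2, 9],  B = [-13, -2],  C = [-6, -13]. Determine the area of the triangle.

Apply the surveyor's formula: 2A = Σ (x_i·y_{i+1} − x_{i+1}·y_i), indices taken mod 3.
Cross-terms: 113, 157, -28  ⇒  Σ = 242
Area = |Σ|/2 = 121.

121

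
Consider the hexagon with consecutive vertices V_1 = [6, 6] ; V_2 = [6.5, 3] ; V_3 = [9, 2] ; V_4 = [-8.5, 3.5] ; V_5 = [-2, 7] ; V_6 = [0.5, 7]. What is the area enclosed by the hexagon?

Apply the shoelace (surveyor's) formula: 2A = Σ (x_i·y_{i+1} − x_{i+1}·y_i), indices taken mod 6.
Σ = (-21) + (-14) + (48.5) + (-52.5) + (-17.5) + (-39) = -95.5
Area = |Σ|/2 = 47.75.

47.75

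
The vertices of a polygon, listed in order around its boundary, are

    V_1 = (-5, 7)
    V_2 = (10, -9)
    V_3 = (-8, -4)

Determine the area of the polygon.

Cross-terms: -25, -112, -76  ⇒  Σ = -213
Area = |Σ|/2 = 106.5.

106.5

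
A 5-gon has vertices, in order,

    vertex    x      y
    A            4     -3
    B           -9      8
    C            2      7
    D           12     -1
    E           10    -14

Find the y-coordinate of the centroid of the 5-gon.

Apply the shoelace formula. First the cross-terms c_i = x_i·y_{i+1} − x_{i+1}·y_i:
  5, -79, -86, -158, 26  ⇒  2A = -292, A = -146.
Then Σ (y_i + y_{i+1})·c_i = 252, so ȳ = 252 / (6·(-146)) = -21/73.

-21/73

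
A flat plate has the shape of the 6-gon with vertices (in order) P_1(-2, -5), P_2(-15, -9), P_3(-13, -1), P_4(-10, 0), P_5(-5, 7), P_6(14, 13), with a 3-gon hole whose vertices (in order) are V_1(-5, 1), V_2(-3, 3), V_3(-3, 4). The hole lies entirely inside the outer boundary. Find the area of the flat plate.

222

Outer boundary:
Σ = (-57) + (-102) + (-10) + (-70) + (-163) + (-44) = -446
Area = |Σ|/2 = 223.
Hole:
Apply Gauss's area formula: 2A = Σ (x_i·y_{i+1} − x_{i+1}·y_i), indices taken mod 3.
Σ = (-12) + (-3) + (17) = 2
Area = |Σ|/2 = 1.
Net area = 223 − 1 = 222.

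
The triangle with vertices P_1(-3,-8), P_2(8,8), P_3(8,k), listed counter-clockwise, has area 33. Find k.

The doubled signed area Σ (x_i y_{i+1} − x_{i+1} y_i) is linear in k.
With k=0 it equals -88; the coefficient of k is 11 (from the two edges through P_3).
So 11·k + -88 = 2·33 = 66 ⇒ k = 14.

14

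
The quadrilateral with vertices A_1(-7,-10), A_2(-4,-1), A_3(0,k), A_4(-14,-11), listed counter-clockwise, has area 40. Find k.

5

The doubled signed area Σ (x_i y_{i+1} − x_{i+1} y_i) is linear in k.
With k=0 it equals 30; the coefficient of k is 10 (from the two edges through A_3).
So 10·k + 30 = 2·40 = 80 ⇒ k = 5.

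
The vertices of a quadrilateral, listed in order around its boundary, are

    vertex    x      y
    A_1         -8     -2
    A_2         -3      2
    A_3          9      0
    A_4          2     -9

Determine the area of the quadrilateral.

98.5

Apply Gauss's area formula: 2A = Σ (x_i·y_{i+1} − x_{i+1}·y_i), indices taken mod 4.
Cross-terms: -22, -18, -81, -76  ⇒  Σ = -197
Area = |Σ|/2 = 98.5.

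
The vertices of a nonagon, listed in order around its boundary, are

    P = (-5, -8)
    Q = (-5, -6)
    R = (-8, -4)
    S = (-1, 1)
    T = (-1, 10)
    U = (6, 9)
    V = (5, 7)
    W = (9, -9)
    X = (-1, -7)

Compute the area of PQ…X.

Apply the surveyor's formula: 2A = Σ (x_i·y_{i+1} − x_{i+1}·y_i), indices taken mod 9.
Cross-terms: -10, -28, -12, -9, -69, -3, -108, -72, -27  ⇒  Σ = -338
Area = |Σ|/2 = 169.

169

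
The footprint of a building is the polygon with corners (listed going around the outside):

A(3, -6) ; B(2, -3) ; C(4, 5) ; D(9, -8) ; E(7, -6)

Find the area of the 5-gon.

Σ = (3) + (22) + (-77) + (2) + (-24) = -74
Area = |Σ|/2 = 37.

37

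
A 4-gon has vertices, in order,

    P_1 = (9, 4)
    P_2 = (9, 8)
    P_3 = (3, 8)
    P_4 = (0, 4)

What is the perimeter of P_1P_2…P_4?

24

|P_1P_2| = √((0)² + (4)²) = √16 = 4
|P_2P_3| = √((-6)² + (0)²) = √36 = 6
|P_3P_4| = √((-3)² + (-4)²) = √25 = 5
|P_4P_1| = √((9)² + (0)²) = √81 = 9
Perimeter = 4 + 6 + 5 + 9 = 24.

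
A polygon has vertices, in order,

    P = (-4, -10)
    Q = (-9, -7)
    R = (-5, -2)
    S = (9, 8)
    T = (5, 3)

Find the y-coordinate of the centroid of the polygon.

Apply the surveyor's formula. First the cross-terms c_i = x_i·y_{i+1} − x_{i+1}·y_i:
  -62, -17, -22, -13, -38  ⇒  2A = -152, A = -76.
Then Σ (y_i + y_{i+1})·c_i = 1198, so ȳ = 1198 / (6·(-76)) = -599/228.

-599/228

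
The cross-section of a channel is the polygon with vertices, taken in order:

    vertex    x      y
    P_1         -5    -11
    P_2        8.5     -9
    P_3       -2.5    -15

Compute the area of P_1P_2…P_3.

Apply Gauss's area formula: 2A = Σ (x_i·y_{i+1} − x_{i+1}·y_i), indices taken mod 3.
Σ = (138.5) + (-150) + (-47.5) = -59
Area = |Σ|/2 = 29.5.

29.5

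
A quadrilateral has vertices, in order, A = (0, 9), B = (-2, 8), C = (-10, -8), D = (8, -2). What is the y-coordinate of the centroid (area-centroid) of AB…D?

-1/27

Apply the shoelace formula. First the cross-terms c_i = x_i·y_{i+1} − x_{i+1}·y_i:
  18, 96, 84, 72  ⇒  2A = 270, A = 135.
Then Σ (y_i + y_{i+1})·c_i = -30, so ȳ = -30 / (6·135) = -1/27.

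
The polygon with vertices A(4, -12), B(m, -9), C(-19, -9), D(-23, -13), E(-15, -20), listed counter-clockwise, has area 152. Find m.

-18

The doubled signed area Σ (x_i y_{i+1} − x_{i+1} y_i) is linear in m.
With m=0 it equals 358; the coefficient of m is 3 (from the two edges through B).
So 3·m + 358 = 2·152 = 304 ⇒ m = -18.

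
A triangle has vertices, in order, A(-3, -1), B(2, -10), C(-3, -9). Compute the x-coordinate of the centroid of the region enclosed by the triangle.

-4/3

Apply Gauss's area formula. First the cross-terms c_i = x_i·y_{i+1} − x_{i+1}·y_i:
  32, -48, -24  ⇒  2A = -40, A = -20.
Then Σ (x_i + x_{i+1})·c_i = 160, so x̄ = 160 / (6·(-20)) = -4/3.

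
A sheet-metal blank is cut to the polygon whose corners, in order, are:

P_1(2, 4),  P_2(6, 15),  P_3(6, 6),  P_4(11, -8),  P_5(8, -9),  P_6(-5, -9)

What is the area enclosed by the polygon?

Cross-terms: 6, -54, -114, -35, -117, -2  ⇒  Σ = -316
Area = |Σ|/2 = 158.

158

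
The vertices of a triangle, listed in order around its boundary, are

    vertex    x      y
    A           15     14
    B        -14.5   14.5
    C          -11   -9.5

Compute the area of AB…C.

Cross-terms: 420.5, 297.25, -11.5  ⇒  Σ = 706.25
Area = |Σ|/2 = 353.125.

353.125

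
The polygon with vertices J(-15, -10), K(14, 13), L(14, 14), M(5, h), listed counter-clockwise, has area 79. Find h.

Write out the shoelace sum; only the two edges meeting at M involve h:
2·Area = [(14·h − 5·14) + (5·(-10) − (-15)·h)] + -41
       = 29·h + -161 = 158
⇒ h = 11.

11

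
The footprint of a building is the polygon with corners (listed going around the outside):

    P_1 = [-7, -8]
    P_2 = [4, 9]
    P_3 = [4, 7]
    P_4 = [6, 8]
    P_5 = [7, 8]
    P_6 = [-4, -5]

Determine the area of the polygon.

31.5

Apply the shoelace formula: 2A = Σ (x_i·y_{i+1} − x_{i+1}·y_i), indices taken mod 6.
Σ = (-31) + (-8) + (-10) + (-8) + (-3) + (-3) = -63
Area = |Σ|/2 = 31.5.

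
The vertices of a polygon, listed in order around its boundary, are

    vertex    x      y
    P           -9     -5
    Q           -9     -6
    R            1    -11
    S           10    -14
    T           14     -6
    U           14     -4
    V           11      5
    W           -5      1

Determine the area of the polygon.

279

Apply the shoelace (surveyor's) formula: 2A = Σ (x_i·y_{i+1} − x_{i+1}·y_i), indices taken mod 8.
Cross-terms: 9, 105, 96, 136, 28, 114, 36, 34  ⇒  Σ = 558
Area = |Σ|/2 = 279.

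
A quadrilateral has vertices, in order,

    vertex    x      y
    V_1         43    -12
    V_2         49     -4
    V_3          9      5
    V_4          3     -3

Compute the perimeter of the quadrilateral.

|V_1V_2| = √((6)² + (8)²) = √100 = 10
|V_2V_3| = √((-40)² + (9)²) = √1681 = 41
|V_3V_4| = √((-6)² + (-8)²) = √100 = 10
|V_4V_1| = √((40)² + (-9)²) = √1681 = 41
Perimeter = 10 + 41 + 10 + 41 = 102.

102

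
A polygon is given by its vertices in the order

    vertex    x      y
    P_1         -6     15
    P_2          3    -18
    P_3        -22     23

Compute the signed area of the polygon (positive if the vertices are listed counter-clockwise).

Cross-terms: 63, -327, -192  ⇒  Σ = -456
Signed area = Σ/2 = -228 (negative ⇒ clockwise traversal).

-228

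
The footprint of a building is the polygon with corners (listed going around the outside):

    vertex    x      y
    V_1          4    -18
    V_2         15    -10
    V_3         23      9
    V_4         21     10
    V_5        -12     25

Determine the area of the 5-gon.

Cross-terms: 230, 365, 41, 645, 116  ⇒  Σ = 1397
Area = |Σ|/2 = 698.5.

698.5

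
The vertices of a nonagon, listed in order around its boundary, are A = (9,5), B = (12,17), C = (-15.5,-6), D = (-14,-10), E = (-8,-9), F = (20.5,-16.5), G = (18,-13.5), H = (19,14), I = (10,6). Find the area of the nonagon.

A→B: (9)(17) − (12)(5) = 93
B→C: (12)(-6) − (-15.5)(17) = 191.5
C→D: (-15.5)(-10) − (-14)(-6) = 71
D→E: (-14)(-9) − (-8)(-10) = 46
E→F: (-8)(-16.5) − (20.5)(-9) = 316.5
F→G: (20.5)(-13.5) − (18)(-16.5) = 20.25
G→H: (18)(14) − (19)(-13.5) = 508.5
H→I: (19)(6) − (10)(14) = -26
I→A: (10)(5) − (9)(6) = -4
Σ = 1216.75
Area = |Σ|/2 = 608.375.

608.375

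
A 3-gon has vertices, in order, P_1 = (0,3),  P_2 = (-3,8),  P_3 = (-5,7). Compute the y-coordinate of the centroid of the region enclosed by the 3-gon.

6

Apply the shoelace (surveyor's) formula. First the cross-terms c_i = x_i·y_{i+1} − x_{i+1}·y_i:
  9, 19, -15  ⇒  2A = 13, A = 6.5.
Then Σ (y_i + y_{i+1})·c_i = 234, so ȳ = 234 / (6·6.5) = 6.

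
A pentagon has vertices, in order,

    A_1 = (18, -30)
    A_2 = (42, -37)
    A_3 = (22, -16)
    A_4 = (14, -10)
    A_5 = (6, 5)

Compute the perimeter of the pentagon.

118

|A_1A_2| = √((24)² + (-7)²) = √625 = 25
|A_2A_3| = √((-20)² + (21)²) = √841 = 29
|A_3A_4| = √((-8)² + (6)²) = √100 = 10
|A_4A_5| = √((-8)² + (15)²) = √289 = 17
|A_5A_1| = √((12)² + (-35)²) = √1369 = 37
Perimeter = 25 + 29 + 10 + 17 + 37 = 118.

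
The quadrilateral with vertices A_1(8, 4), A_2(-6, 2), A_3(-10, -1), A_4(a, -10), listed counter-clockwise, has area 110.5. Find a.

Write out the shoelace sum; only the two edges meeting at A_4 involve a:
2·Area = [((-10)·(-10) − a·(-1)) + (a·4 − 8·(-10))] + 66
       = 5·a + 246 = 221
⇒ a = -5.

-5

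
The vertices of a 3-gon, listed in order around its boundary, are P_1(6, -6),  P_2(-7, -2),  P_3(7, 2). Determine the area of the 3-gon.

Apply Gauss's area formula: 2A = Σ (x_i·y_{i+1} − x_{i+1}·y_i), indices taken mod 3.
Cross-terms: -54, 0, -54  ⇒  Σ = -108
Area = |Σ|/2 = 54.

54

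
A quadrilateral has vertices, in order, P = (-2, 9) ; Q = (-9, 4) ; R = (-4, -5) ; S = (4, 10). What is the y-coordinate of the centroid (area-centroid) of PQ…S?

926/255

Apply the shoelace (surveyor's) formula. First the cross-terms c_i = x_i·y_{i+1} − x_{i+1}·y_i:
  73, 61, -20, 56  ⇒  2A = 170, A = 85.
Then Σ (y_i + y_{i+1})·c_i = 1852, so ȳ = 1852 / (6·85) = 926/255.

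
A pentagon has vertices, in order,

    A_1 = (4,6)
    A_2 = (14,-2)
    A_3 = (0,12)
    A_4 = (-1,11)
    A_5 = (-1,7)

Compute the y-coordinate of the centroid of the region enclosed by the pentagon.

7

Apply the surveyor's formula. First the cross-terms c_i = x_i·y_{i+1} − x_{i+1}·y_i:
  -92, 168, 12, 4, -34  ⇒  2A = 58, A = 29.
Then Σ (y_i + y_{i+1})·c_i = 1218, so ȳ = 1218 / (6·29) = 7.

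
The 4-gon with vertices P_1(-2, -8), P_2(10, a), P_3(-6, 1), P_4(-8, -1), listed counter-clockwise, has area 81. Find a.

Write out the shoelace sum; only the two edges meeting at P_2 involve a:
2·Area = [((-2)·a − 10·(-8)) + (10·1 − (-6)·a)] + 76
       = 4·a + 166 = 162
⇒ a = -1.

-1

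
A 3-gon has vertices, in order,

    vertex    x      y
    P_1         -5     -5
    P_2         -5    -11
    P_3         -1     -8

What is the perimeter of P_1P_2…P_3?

16

|P_1P_2| = √((0)² + (-6)²) = √36 = 6
|P_2P_3| = √((4)² + (3)²) = √25 = 5
|P_3P_1| = √((-4)² + (3)²) = √25 = 5
Perimeter = 6 + 5 + 5 = 16.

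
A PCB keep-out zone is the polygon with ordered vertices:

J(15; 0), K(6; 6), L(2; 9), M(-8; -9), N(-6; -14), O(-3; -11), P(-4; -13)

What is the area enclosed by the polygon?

Σ = (90) + (42) + (54) + (58) + (24) + (-5) + (195) = 458
Area = |Σ|/2 = 229.

229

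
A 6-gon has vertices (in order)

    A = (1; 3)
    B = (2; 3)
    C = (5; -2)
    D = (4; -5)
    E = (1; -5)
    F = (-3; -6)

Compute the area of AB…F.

Cross-terms: -3, -19, -17, -15, -21, -3  ⇒  Σ = -78
Area = |Σ|/2 = 39.

39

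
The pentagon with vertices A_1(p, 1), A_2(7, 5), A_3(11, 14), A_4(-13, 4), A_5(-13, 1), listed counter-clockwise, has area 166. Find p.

11

The doubled signed area Σ (x_i y_{i+1} − x_{i+1} y_i) is linear in p.
With p=0 it equals 288; the coefficient of p is 4 (from the two edges through A_1).
So 4·p + 288 = 2·166 = 332 ⇒ p = 11.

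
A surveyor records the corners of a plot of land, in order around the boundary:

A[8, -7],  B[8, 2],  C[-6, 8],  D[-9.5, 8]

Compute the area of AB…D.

89.25

Apply the surveyor's formula: 2A = Σ (x_i·y_{i+1} − x_{i+1}·y_i), indices taken mod 4.
Σ = (72) + (76) + (28) + (2.5) = 178.5
Area = |Σ|/2 = 89.25.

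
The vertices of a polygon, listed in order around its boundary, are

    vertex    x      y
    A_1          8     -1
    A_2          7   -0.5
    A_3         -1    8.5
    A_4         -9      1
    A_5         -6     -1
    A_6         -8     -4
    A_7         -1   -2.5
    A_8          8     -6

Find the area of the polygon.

Apply the shoelace formula: 2A = Σ (x_i·y_{i+1} − x_{i+1}·y_i), indices taken mod 8.
A_1→A_2: (8)(-0.5) − (7)(-1) = 3
A_2→A_3: (7)(8.5) − (-1)(-0.5) = 59
A_3→A_4: (-1)(1) − (-9)(8.5) = 75.5
A_4→A_5: (-9)(-1) − (-6)(1) = 15
A_5→A_6: (-6)(-4) − (-8)(-1) = 16
A_6→A_7: (-8)(-2.5) − (-1)(-4) = 16
A_7→A_8: (-1)(-6) − (8)(-2.5) = 26
A_8→A_1: (8)(-1) − (8)(-6) = 40
Σ = 250.5
Area = |Σ|/2 = 125.25.

125.25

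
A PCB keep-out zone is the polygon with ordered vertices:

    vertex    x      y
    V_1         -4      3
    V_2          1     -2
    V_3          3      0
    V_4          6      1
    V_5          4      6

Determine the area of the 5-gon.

41

Σ = (5) + (6) + (3) + (32) + (36) = 82
Area = |Σ|/2 = 41.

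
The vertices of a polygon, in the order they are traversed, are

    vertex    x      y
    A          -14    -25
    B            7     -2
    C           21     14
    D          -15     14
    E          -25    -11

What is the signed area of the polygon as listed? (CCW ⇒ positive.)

916.5

Apply the shoelace (surveyor's) formula: 2A = Σ (x_i·y_{i+1} − x_{i+1}·y_i), indices taken mod 5.
A→B: (-14)(-2) − (7)(-25) = 203
B→C: (7)(14) − (21)(-2) = 140
C→D: (21)(14) − (-15)(14) = 504
D→E: (-15)(-11) − (-25)(14) = 515
E→A: (-25)(-25) − (-14)(-11) = 471
Σ = 1833
Signed area = Σ/2 = 916.5 (positive ⇒ counter-clockwise traversal).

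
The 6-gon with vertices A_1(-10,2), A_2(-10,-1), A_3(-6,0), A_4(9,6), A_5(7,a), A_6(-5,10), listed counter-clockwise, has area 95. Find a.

6

The doubled signed area Σ (x_i y_{i+1} − x_{i+1} y_i) is linear in a.
With a=0 it equals 106; the coefficient of a is 14 (from the two edges through A_5).
So 14·a + 106 = 2·95 = 190 ⇒ a = 6.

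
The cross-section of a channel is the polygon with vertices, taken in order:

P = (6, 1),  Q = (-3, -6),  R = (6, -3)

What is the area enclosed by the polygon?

18

Cross-terms: -33, 45, 24  ⇒  Σ = 36
Area = |Σ|/2 = 18.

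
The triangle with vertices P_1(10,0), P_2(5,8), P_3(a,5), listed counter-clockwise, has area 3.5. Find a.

Write out the shoelace sum; only the two edges meeting at P_3 involve a:
2·Area = [(5·5 − a·8) + (a·0 − 10·5)] + 80
       = -8·a + 55 = 7
⇒ a = 6.

6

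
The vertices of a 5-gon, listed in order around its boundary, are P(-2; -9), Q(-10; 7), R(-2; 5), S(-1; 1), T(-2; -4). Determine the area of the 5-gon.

Apply the surveyor's formula: 2A = Σ (x_i·y_{i+1} − x_{i+1}·y_i), indices taken mod 5.
P→Q: (-2)(7) − (-10)(-9) = -104
Q→R: (-10)(5) − (-2)(7) = -36
R→S: (-2)(1) − (-1)(5) = 3
S→T: (-1)(-4) − (-2)(1) = 6
T→P: (-2)(-9) − (-2)(-4) = 10
Σ = -121
Area = |Σ|/2 = 60.5.

60.5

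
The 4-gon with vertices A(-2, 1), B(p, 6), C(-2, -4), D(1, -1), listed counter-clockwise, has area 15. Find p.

-5

Write out the shoelace sum; only the two edges meeting at B involve p:
2·Area = [((-2)·6 − p·1) + (p·(-4) − (-2)·6)] + 5
       = -5·p + 5 = 30
⇒ p = -5.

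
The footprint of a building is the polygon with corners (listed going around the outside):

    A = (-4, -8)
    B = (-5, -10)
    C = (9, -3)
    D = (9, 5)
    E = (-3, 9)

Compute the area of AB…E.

Σ = (0) + (105) + (72) + (96) + (60) = 333
Area = |Σ|/2 = 166.5.

166.5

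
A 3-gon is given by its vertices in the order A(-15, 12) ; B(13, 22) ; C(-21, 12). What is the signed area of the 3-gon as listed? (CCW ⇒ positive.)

30

Apply Gauss's area formula: 2A = Σ (x_i·y_{i+1} − x_{i+1}·y_i), indices taken mod 3.
Cross-terms: -486, 618, -72  ⇒  Σ = 60
Signed area = Σ/2 = 30 (positive ⇒ counter-clockwise traversal).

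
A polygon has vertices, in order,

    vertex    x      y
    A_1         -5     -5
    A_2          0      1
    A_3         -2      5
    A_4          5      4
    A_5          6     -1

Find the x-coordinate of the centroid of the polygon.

Apply the surveyor's formula. First the cross-terms c_i = x_i·y_{i+1} − x_{i+1}·y_i:
  -5, 2, -33, -29, -35  ⇒  2A = -100, A = -50.
Then Σ (x_i + x_{i+1})·c_i = -432, so x̄ = -432 / (6·(-50)) = 1.44.

1.44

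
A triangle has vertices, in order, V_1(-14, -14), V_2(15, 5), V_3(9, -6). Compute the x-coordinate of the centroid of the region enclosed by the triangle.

10/3

Apply the shoelace (surveyor's) formula. First the cross-terms c_i = x_i·y_{i+1} − x_{i+1}·y_i:
  140, -135, -210  ⇒  2A = -205, A = -102.5.
Then Σ (x_i + x_{i+1})·c_i = -2050, so x̄ = -2050 / (6·(-102.5)) = 10/3.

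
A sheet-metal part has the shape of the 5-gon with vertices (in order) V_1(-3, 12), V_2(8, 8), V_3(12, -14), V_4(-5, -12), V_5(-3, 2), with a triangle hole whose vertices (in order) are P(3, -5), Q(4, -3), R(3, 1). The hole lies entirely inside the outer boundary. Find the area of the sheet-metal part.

Outer boundary:
Σ = (-120) + (-208) + (-214) + (-46) + (-30) = -618
Area = |Σ|/2 = 309.
Hole:
Apply the surveyor's formula: 2A = Σ (x_i·y_{i+1} − x_{i+1}·y_i), indices taken mod 3.
Cross-terms: 11, 13, -18  ⇒  Σ = 6
Area = |Σ|/2 = 3.
Net area = 309 − 3 = 306.

306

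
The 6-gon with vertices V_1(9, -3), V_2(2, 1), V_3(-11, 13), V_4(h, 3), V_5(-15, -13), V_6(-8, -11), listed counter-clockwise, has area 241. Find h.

Write out the shoelace sum; only the two edges meeting at V_4 involve h:
2·Area = [((-11)·3 − h·13) + (h·(-13) − (-15)·3)] + 236
       = -26·h + 248 = 482
⇒ h = -9.

-9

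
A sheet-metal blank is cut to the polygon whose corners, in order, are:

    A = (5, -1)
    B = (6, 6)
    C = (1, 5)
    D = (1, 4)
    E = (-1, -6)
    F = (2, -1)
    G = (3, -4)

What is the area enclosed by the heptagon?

41

Apply the shoelace (surveyor's) formula: 2A = Σ (x_i·y_{i+1} − x_{i+1}·y_i), indices taken mod 7.
Σ = (36) + (24) + (-1) + (-2) + (13) + (-5) + (17) = 82
Area = |Σ|/2 = 41.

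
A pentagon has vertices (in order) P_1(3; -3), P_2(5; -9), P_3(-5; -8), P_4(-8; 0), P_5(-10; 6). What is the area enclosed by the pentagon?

Apply Gauss's area formula: 2A = Σ (x_i·y_{i+1} − x_{i+1}·y_i), indices taken mod 5.
Cross-terms: -12, -85, -64, -48, 12  ⇒  Σ = -197
Area = |Σ|/2 = 98.5.

98.5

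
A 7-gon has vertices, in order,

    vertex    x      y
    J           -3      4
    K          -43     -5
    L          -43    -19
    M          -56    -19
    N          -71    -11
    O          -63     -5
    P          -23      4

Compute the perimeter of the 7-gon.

156

|JK| = √((-40)² + (-9)²) = √1681 = 41
|KL| = √((0)² + (-14)²) = √196 = 14
|LM| = √((-13)² + (0)²) = √169 = 13
|MN| = √((-15)² + (8)²) = √289 = 17
|NO| = √((8)² + (6)²) = √100 = 10
|OP| = √((40)² + (9)²) = √1681 = 41
|PJ| = √((20)² + (0)²) = √400 = 20
Perimeter = 41 + 14 + 13 + 17 + 10 + 41 + 20 = 156.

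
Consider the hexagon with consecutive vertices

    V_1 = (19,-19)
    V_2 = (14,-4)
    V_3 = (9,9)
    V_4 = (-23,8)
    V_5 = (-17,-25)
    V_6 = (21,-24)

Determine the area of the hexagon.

Apply Gauss's area formula: 2A = Σ (x_i·y_{i+1} − x_{i+1}·y_i), indices taken mod 6.
V_1→V_2: (19)(-4) − (14)(-19) = 190
V_2→V_3: (14)(9) − (9)(-4) = 162
V_3→V_4: (9)(8) − (-23)(9) = 279
V_4→V_5: (-23)(-25) − (-17)(8) = 711
V_5→V_6: (-17)(-24) − (21)(-25) = 933
V_6→V_1: (21)(-19) − (19)(-24) = 57
Σ = 2332
Area = |Σ|/2 = 1166.

1166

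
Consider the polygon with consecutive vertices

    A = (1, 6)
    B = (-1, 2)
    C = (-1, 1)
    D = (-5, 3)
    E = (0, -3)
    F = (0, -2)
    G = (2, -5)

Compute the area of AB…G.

Apply the shoelace (surveyor's) formula: 2A = Σ (x_i·y_{i+1} − x_{i+1}·y_i), indices taken mod 7.
Σ = (8) + (1) + (2) + (15) + (0) + (4) + (17) = 47
Area = |Σ|/2 = 23.5.

23.5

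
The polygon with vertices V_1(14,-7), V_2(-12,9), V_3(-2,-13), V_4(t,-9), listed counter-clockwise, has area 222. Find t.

14

The doubled signed area Σ (x_i y_{i+1} − x_{i+1} y_i) is linear in t.
With t=0 it equals 360; the coefficient of t is 6 (from the two edges through V_4).
So 6·t + 360 = 2·222 = 444 ⇒ t = 14.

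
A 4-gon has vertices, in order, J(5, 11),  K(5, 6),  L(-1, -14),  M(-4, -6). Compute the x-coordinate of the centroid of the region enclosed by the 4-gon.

10/17

Apply the shoelace formula. First the cross-terms c_i = x_i·y_{i+1} − x_{i+1}·y_i:
  -25, -64, -50, -14  ⇒  2A = -153, A = -76.5.
Then Σ (x_i + x_{i+1})·c_i = -270, so x̄ = -270 / (6·(-76.5)) = 10/17.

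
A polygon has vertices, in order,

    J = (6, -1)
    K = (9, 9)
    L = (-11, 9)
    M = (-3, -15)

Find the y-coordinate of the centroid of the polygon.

23/33

Apply Gauss's area formula. First the cross-terms c_i = x_i·y_{i+1} − x_{i+1}·y_i:
  63, 180, 192, 93  ⇒  2A = 528, A = 264.
Then Σ (y_i + y_{i+1})·c_i = 1104, so ȳ = 1104 / (6·264) = 23/33.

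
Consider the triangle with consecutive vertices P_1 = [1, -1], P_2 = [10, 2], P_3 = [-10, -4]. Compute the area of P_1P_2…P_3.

3

Apply the shoelace (surveyor's) formula: 2A = Σ (x_i·y_{i+1} − x_{i+1}·y_i), indices taken mod 3.
Cross-terms: 12, -20, 14  ⇒  Σ = 6
Area = |Σ|/2 = 3.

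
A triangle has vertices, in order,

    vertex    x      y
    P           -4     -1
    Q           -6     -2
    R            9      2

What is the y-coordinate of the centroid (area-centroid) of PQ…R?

-1/3

Apply the shoelace formula. First the cross-terms c_i = x_i·y_{i+1} − x_{i+1}·y_i:
  2, 6, -1  ⇒  2A = 7, A = 3.5.
Then Σ (y_i + y_{i+1})·c_i = -7, so ȳ = -7 / (6·3.5) = -1/3.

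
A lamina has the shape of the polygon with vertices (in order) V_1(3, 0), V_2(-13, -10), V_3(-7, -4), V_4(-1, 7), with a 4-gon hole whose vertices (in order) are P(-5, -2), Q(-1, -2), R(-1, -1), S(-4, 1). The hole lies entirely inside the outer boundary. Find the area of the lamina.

Outer boundary:
Σ = (-30) + (-18) + (-53) + (-21) = -122
Area = |Σ|/2 = 61.
Hole:
Σ = (8) + (-1) + (-5) + (13) = 15
Area = |Σ|/2 = 7.5.
Net area = 61 − 7.5 = 53.5.

53.5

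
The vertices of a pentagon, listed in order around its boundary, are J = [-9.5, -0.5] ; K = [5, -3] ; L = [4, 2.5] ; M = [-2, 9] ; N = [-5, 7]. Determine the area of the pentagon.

98.25

Apply the shoelace formula: 2A = Σ (x_i·y_{i+1} − x_{i+1}·y_i), indices taken mod 5.
J→K: (-9.5)(-3) − (5)(-0.5) = 31
K→L: (5)(2.5) − (4)(-3) = 24.5
L→M: (4)(9) − (-2)(2.5) = 41
M→N: (-2)(7) − (-5)(9) = 31
N→J: (-5)(-0.5) − (-9.5)(7) = 69
Σ = 196.5
Area = |Σ|/2 = 98.25.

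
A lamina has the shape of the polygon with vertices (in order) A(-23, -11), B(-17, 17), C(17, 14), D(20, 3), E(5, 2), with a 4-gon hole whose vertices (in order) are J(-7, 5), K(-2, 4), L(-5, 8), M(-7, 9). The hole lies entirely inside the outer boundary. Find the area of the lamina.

646.5

Outer boundary:
Σ = (-578) + (-527) + (-229) + (25) + (-9) = -1318
Area = |Σ|/2 = 659.
Hole:
Apply the surveyor's formula: 2A = Σ (x_i·y_{i+1} − x_{i+1}·y_i), indices taken mod 4.
J→K: (-7)(4) − (-2)(5) = -18
K→L: (-2)(8) − (-5)(4) = 4
L→M: (-5)(9) − (-7)(8) = 11
M→J: (-7)(5) − (-7)(9) = 28
Σ = 25
Area = |Σ|/2 = 12.5.
Net area = 659 − 12.5 = 646.5.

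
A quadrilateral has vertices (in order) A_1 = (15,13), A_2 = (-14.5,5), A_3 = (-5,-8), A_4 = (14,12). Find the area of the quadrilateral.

Apply the shoelace (surveyor's) formula: 2A = Σ (x_i·y_{i+1} − x_{i+1}·y_i), indices taken mod 4.
Σ = (263.5) + (141) + (52) + (2) = 458.5
Area = |Σ|/2 = 229.25.

229.25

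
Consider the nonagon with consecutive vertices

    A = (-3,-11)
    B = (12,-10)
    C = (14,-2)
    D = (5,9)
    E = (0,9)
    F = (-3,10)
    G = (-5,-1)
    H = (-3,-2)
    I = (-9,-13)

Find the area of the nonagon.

Apply the shoelace (surveyor's) formula: 2A = Σ (x_i·y_{i+1} − x_{i+1}·y_i), indices taken mod 9.
Σ = (162) + (116) + (136) + (45) + (27) + (53) + (7) + (21) + (60) = 627
Area = |Σ|/2 = 313.5.

313.5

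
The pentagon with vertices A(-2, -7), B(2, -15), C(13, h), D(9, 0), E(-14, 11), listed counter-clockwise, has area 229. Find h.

0

Write out the shoelace sum; only the two edges meeting at C involve h:
2·Area = [(2·h − 13·(-15)) + (13·0 − 9·h)] + 263
       = -7·h + 458 = 458
⇒ h = 0.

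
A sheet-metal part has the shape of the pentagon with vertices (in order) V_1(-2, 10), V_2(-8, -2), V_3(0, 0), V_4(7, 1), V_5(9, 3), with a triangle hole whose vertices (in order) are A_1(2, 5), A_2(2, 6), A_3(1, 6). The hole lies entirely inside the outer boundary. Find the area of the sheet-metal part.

Outer boundary:
Σ = (84) + (0) + (0) + (12) + (96) = 192
Area = |Σ|/2 = 96.
Hole:
Apply the surveyor's formula: 2A = Σ (x_i·y_{i+1} − x_{i+1}·y_i), indices taken mod 3.
A_1→A_2: (2)(6) − (2)(5) = 2
A_2→A_3: (2)(6) − (1)(6) = 6
A_3→A_1: (1)(5) − (2)(6) = -7
Σ = 1
Area = |Σ|/2 = 0.5.
Net area = 96 − 0.5 = 95.5.

95.5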